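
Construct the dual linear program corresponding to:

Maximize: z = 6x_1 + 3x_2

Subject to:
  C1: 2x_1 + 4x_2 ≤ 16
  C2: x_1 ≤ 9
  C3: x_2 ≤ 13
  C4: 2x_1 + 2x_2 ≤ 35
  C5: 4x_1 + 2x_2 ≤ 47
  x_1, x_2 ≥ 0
Minimize: z = 16y1 + 9y2 + 13y3 + 35y4 + 47y5

Subject to:
  C1: -2y1 - y2 - 2y4 - 4y5 ≤ -6
  C2: -4y1 - y3 - 2y4 - 2y5 ≤ -3
  y1, y2, y3, y4, y5 ≥ 0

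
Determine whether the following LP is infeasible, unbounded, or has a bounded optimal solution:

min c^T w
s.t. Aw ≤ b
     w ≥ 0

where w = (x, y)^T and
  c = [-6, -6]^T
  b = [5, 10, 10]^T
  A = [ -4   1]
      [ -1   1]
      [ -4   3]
Feasible point: (0, 0) satisfies every constraint, so the LP is feasible.
Direction d = (1, 0): for each constraint row a, a·d ≤ 0 —
  (-4)(1) + (1)(0) = -4 ≤ 0
  (-1)(1) + (1)(0) = -1 ≤ 0
  (-4)(1) + (3)(0) = -4 ≤ 0
and d ≥ 0, so (0, 0) + t·d stays feasible for every t ≥ 0. Along this ray z = -6x - 6y changes by -6 per unit t, so z → −∞.

The LP is unbounded; z can be made arbitrarily small.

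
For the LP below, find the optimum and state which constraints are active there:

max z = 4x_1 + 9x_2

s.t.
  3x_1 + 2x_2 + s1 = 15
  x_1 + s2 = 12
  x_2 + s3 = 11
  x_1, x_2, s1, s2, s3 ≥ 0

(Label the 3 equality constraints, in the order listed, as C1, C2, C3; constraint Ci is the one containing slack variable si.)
Optimal: x_1 = 0, x_2 = 7.5
Slack at optimum:
  C1: slack = 0 (binding)
  C2: slack = 12
  C3: slack = 3.5
  x_1 ≥ 0: x_1 = 0 (binding)
  x_2 ≥ 0: x_2 = 7.5
Binding constraints: C1, x_1 ≥ 0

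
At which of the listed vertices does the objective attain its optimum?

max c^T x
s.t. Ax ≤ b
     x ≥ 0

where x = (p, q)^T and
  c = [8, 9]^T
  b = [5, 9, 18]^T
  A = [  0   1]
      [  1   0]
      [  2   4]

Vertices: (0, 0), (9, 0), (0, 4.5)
(9, 0) with z = 72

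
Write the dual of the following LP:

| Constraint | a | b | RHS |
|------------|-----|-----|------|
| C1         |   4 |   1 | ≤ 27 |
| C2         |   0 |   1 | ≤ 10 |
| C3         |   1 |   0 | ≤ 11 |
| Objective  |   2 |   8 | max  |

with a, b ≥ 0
Minimize: z = 27y1 + 10y2 + 11y3

Subject to:
  C1: -4y1 - y3 ≤ -2
  C2: -y1 - y2 ≤ -8
  y1, y2, y3 ≥ 0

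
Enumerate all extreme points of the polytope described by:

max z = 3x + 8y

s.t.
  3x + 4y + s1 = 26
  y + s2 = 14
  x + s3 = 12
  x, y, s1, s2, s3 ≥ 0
Each vertex is the intersection of two constraint boundaries that also satisfies all remaining constraints:
  x = 0 and y = 0 → (0, 0)
  3x + 4y = 26 and y = 0 → (8.667, 0)
  3x + 4y = 26 and x = 0 → (0, 6.5)

Vertices: (0, 0), (8.667, 0), (0, 6.5)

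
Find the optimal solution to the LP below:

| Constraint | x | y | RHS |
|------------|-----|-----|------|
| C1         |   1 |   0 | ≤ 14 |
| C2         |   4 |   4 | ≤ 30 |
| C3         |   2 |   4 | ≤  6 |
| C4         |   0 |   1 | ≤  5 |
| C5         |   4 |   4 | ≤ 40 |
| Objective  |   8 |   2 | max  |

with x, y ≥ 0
Each vertex is the intersection of two constraint boundaries that also satisfies all remaining constraints:
  x = 0 and y = 0 → (0, 0)
  2x + 4y = 6 and y = 0 → (3, 0)
  2x + 4y = 6 and x = 0 → (0, 1.5)

Evaluating z = 8x + 2y at each vertex:
  (0, 0): z = 0
  (3, 0): z = 24
  (0, 1.5): z = 3

The maximum is at (3, 0) with z = 24.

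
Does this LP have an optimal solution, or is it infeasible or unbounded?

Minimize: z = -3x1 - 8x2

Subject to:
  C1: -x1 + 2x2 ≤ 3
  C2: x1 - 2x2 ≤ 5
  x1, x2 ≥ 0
Feasible point: (0, 0) satisfies every constraint, so the LP is feasible.
Direction d = (2, 1): for each constraint row a, a·d ≤ 0 —
  (-1)(2) + (2)(1) = 0 ≤ 0
  (1)(2) + (-2)(1) = 0 ≤ 0
and d ≥ 0, so (0, 0) + t·d stays feasible for every t ≥ 0. Along this ray z = -3x1 - 8x2 changes by -14 per unit t, so z → −∞.

Unbounded: there is a feasible ray along which z → −∞.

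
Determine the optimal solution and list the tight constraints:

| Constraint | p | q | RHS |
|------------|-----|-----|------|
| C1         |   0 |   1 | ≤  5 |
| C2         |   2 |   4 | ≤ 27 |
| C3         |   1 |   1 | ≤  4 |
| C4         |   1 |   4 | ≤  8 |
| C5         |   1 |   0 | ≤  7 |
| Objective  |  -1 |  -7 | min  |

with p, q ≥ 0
Optimal: p = 0, q = 2
Binding: C4, p ≥ 0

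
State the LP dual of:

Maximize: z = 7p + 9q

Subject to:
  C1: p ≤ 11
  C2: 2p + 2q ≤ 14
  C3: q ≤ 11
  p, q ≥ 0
Minimize: z = 11y1 + 14y2 + 11y3

Subject to:
  C1: -y1 - 2y2 ≤ -7
  C2: -2y2 - y3 ≤ -9
  y1, y2, y3 ≥ 0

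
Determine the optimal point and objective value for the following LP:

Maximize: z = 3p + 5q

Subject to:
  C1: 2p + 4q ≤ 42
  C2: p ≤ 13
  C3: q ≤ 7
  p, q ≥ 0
p = 13, q = 4, z = 59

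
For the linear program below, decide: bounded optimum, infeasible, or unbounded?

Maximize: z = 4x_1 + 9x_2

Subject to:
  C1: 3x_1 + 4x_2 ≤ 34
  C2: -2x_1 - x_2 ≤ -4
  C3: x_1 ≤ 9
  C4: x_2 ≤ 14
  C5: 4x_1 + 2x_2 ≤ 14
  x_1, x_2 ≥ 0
The point (0, 7) satisfies every constraint, so the LP is feasible; the constraints give x_1 ≤ 9 and x_2 ≤ 14, which with x_1, x_2 ≥ 0 keep the feasible region inside a bounded box. A feasible, bounded LP attains a finite optimum at a vertex.

Bounded optimum: z* = 63 at (0, 7).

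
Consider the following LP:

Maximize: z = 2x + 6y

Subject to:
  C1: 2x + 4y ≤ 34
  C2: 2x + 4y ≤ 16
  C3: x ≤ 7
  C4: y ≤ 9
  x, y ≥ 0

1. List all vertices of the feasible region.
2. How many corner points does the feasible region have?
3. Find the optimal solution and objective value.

1. (0, 0), (7, 0), (7, 0.5), (0, 4)
2. 4
3. x = 0, y = 4, z = 24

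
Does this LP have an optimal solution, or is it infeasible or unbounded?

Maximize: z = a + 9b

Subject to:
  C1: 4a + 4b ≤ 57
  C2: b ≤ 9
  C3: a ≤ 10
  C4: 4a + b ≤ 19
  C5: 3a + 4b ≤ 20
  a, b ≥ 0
The point (0, 5) satisfies every constraint, so the LP is feasible; the constraints give a ≤ 10 and b ≤ 9, which with a, b ≥ 0 keep the feasible region inside a bounded box. A feasible, bounded LP attains a finite optimum at a vertex.

Evaluating z = a + 9b at each vertex:
  (0, 0): z = 0
  (4.75, 0): z = 4.75
  (4.308, 1.769): z = 20.23
  (0, 5): z = 45

Bounded optimum: z* = 45 at (0, 5).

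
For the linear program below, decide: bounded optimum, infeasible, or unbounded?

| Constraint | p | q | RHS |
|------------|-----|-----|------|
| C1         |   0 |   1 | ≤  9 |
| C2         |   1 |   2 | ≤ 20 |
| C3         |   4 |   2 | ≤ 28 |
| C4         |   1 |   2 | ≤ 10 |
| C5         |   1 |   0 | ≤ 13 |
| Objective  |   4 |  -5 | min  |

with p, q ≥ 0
The point (0, 5) satisfies every constraint, so the LP is feasible; the constraints give p ≤ 13 and q ≤ 9, which with p, q ≥ 0 keep the feasible region inside a bounded box. A feasible, bounded LP attains a finite optimum at a vertex.

Evaluating z = 4p - 5q at each vertex:
  (0, 0): z = 0
  (7, 0): z = 28
  (6, 2): z = 14
  (0, 5): z = -25

Feasible with finite optimum z* = -25 at (0, 5).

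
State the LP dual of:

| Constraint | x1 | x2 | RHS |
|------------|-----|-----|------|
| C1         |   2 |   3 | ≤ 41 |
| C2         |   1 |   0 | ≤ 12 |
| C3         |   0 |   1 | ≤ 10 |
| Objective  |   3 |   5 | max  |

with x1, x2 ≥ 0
Minimize: z = 41y1 + 12y2 + 10y3

Subject to:
  C1: -2y1 - y2 ≤ -3
  C2: -3y1 - y3 ≤ -5
  y1, y2, y3 ≥ 0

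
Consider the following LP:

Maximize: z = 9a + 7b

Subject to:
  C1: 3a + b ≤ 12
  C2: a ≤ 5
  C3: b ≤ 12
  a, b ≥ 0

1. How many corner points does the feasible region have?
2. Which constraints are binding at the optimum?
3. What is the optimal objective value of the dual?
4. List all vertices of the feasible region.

1. 3
2. C1, C3, a ≥ 0
3. 84 (by strong duality, equal to the primal optimum)
4. (0, 0), (4, 0), (0, 12)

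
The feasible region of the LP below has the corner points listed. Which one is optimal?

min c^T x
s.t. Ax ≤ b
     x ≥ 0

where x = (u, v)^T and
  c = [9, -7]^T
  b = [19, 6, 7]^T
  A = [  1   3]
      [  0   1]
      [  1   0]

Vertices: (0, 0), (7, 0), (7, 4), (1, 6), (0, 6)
Evaluating z = 9u - 7v at each vertex:
  (0, 0): z = 0
  (7, 0): z = 63
  (7, 4): z = 35
  (1, 6): z = -33
  (0, 6): z = -42

The smallest value is z = -42, attained at (0, 6).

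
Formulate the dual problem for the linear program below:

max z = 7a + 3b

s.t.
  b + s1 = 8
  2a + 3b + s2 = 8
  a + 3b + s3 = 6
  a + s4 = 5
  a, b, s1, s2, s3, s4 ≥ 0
Minimize: z = 8y1 + 8y2 + 6y3 + 5y4

Subject to:
  C1: -2y2 - y3 - y4 ≤ -7
  C2: -y1 - 3y2 - 3y3 ≤ -3
  y1, y2, y3, y4 ≥ 0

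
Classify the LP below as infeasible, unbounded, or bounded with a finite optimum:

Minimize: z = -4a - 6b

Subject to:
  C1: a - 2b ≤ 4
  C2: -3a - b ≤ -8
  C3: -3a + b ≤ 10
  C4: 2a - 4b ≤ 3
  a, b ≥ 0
Feasible point: (2, 2) satisfies every constraint, so the LP is feasible.
Direction d = (1, 1): for each constraint row a, a·d ≤ 0 —
  (1)(1) + (-2)(1) = -1 ≤ 0
  (-3)(1) + (-1)(1) = -4 ≤ 0
  (-3)(1) + (1)(1) = -2 ≤ 0
  (2)(1) + (-4)(1) = -2 ≤ 0
and d ≥ 0, so (2, 2) + t·d stays feasible for every t ≥ 0. Along this ray z = -4a - 6b changes by -10 per unit t, so z → −∞.

Unbounded: there is a feasible ray along which z → −∞.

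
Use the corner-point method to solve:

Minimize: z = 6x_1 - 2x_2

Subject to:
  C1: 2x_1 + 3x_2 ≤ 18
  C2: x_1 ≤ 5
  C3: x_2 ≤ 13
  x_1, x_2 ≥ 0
Each vertex is the intersection of two constraint boundaries that also satisfies all remaining constraints:
  x_1 = 0 and x_2 = 0 → (0, 0)
  x_1 = 5 and x_2 = 0 → (5, 0)
  2x_1 + 3x_2 = 18 and x_1 = 5 → (5, 2.667)
  2x_1 + 3x_2 = 18 and x_1 = 0 → (0, 6)

Evaluating z = 6x_1 - 2x_2 at each vertex:
  (0, 0): z = 0
  (5, 0): z = 30
  (5, 2.667): z = 24.67
  (0, 6): z = -12

The minimum is at (0, 6) with z = -12.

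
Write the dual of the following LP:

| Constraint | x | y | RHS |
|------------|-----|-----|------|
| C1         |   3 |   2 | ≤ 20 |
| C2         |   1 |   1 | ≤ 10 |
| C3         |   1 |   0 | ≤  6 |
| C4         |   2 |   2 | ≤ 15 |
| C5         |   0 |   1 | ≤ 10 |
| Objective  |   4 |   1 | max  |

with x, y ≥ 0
Minimize: z = 20y1 + 10y2 + 6y3 + 15y4 + 10y5

Subject to:
  C1: -3y1 - y2 - y3 - 2y4 ≤ -4
  C2: -2y1 - y2 - 2y4 - y5 ≤ -1
  y1, y2, y3, y4, y5 ≥ 0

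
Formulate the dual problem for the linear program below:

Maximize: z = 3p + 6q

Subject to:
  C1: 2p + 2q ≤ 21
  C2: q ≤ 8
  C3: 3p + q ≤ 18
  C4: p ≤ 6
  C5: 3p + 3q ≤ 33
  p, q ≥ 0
Minimize: z = 21y1 + 8y2 + 18y3 + 6y4 + 33y5

Subject to:
  C1: -2y1 - 3y3 - y4 - 3y5 ≤ -3
  C2: -2y1 - y2 - y3 - 3y5 ≤ -6
  y1, y2, y3, y4, y5 ≥ 0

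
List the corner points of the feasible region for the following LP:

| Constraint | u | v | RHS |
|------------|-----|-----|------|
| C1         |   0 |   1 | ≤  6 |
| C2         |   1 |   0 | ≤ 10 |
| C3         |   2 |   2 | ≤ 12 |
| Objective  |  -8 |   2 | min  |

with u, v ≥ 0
Each vertex is the intersection of two constraint boundaries that also satisfies all remaining constraints:
  u = 0 and v = 0 → (0, 0)
  2u + 2v = 12 and v = 0 → (6, 0)
  v = 6 and 2u + 2v = 12 → (0, 6)

Vertices: (0, 0), (6, 0), (0, 6)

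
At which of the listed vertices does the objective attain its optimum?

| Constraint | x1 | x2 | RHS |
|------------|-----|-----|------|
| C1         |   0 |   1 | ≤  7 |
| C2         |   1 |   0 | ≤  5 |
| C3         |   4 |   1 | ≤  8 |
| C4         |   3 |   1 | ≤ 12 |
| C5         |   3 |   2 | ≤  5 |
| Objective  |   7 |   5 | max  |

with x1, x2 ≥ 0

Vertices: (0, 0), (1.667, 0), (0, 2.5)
Evaluating z = 7x1 + 5x2 at each vertex:
  (0, 0): z = 0
  (1.667, 0): z = 11.67
  (0, 2.5): z = 12.5

The largest value is z = 12.5, attained at (0, 2.5).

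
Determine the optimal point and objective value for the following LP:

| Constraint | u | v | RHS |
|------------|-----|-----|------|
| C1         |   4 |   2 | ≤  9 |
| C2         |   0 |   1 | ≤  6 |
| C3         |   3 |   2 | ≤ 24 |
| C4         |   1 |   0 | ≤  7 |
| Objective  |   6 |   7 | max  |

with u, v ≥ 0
u = 0, v = 4.5, z = 31.5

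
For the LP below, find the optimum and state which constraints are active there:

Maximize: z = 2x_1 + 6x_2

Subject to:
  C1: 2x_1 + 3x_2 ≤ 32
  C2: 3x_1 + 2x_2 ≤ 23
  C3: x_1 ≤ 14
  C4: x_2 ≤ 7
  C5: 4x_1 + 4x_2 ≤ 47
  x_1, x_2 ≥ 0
Optimal: x_1 = 3, x_2 = 7
Slack at optimum:
  C1: slack = 5
  C2: slack = 0 (binding)
  C3: slack = 11
  C4: slack = 0 (binding)
  C5: slack = 7
  x_1 ≥ 0: x_1 = 3
  x_2 ≥ 0: x_2 = 7
Binding constraints: C2, C4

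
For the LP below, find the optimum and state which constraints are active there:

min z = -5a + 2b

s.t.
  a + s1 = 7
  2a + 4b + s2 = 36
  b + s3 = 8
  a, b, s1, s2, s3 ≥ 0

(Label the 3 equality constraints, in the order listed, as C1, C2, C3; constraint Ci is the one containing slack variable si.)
Optimal: a = 7, b = 0
Slack at optimum:
  C1: slack = 0 (binding)
  C2: slack = 22
  C3: slack = 8
  a ≥ 0: a = 7
  b ≥ 0: b = 0 (binding)
Binding constraints: C1, b ≥ 0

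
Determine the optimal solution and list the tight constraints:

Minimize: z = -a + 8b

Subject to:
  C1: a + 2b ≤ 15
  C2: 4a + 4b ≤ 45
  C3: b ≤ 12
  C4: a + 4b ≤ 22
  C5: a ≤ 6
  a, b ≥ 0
Optimal: a = 6, b = 0
Binding: C5, b ≥ 0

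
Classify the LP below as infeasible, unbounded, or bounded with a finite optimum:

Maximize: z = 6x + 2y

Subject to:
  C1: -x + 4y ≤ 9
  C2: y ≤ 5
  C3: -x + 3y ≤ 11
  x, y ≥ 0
Feasible point: (0, 0) satisfies every constraint, so the LP is feasible.
Direction d = (1, 0): for each constraint row a, a·d ≤ 0 —
  (-1)(1) + (4)(0) = -1 ≤ 0
  (0)(1) + (1)(0) = 0 ≤ 0
  (-1)(1) + (3)(0) = -1 ≤ 0
and d ≥ 0, so (0, 0) + t·d stays feasible for every t ≥ 0. Along this ray z = 6x + 2y changes by 6 per unit t, so z → +∞.

The LP is unbounded; z can be made arbitrarily large.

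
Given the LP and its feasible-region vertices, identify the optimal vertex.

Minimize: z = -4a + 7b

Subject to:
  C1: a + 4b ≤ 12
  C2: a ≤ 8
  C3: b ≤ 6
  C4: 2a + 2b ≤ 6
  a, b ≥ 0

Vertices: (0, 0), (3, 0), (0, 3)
Evaluating z = -4a + 7b at each vertex:
  (0, 0): z = 0
  (3, 0): z = -12
  (0, 3): z = 21

The smallest value is z = -12, attained at (3, 0).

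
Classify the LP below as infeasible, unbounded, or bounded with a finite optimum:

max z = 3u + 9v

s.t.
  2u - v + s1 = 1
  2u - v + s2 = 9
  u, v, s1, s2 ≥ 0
Feasible point: (0, 0) satisfies every constraint, so the LP is feasible.
Direction d = (0, 1): for each constraint row a, a·d ≤ 0 —
  (2)(0) + (-1)(1) = -1 ≤ 0
  (2)(0) + (-1)(1) = -1 ≤ 0
and d ≥ 0, so (0, 0) + t·d stays feasible for every t ≥ 0. Along this ray z = 3u + 9v changes by 9 per unit t, so z → +∞.

The LP is unbounded; z can be made arbitrarily large.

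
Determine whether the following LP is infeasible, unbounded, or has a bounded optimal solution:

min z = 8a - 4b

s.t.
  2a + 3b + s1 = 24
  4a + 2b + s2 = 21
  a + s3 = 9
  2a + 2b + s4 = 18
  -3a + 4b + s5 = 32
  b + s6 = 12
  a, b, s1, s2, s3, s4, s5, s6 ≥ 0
The point (0, 8) satisfies every constraint, so the LP is feasible; the constraints give a ≤ 9 and b ≤ 12, which with a, b ≥ 0 keep the feasible region inside a bounded box. A feasible, bounded LP attains a finite optimum at a vertex.

Evaluating z = 8a - 4b at each vertex:
  (0, 0): z = 0
  (5.25, 0): z = 42
  (1.875, 6.75): z = -12
  (0, 8): z = -32

Feasible with finite optimum z* = -32 at (0, 8).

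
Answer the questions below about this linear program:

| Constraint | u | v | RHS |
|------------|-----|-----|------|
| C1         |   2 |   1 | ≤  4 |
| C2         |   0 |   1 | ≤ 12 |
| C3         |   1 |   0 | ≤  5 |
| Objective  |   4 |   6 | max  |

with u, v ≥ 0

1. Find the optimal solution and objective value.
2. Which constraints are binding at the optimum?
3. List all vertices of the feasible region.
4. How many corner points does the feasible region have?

1. u = 0, v = 4, z = 24
2. C1, u ≥ 0
3. (0, 0), (2, 0), (0, 4)
4. 3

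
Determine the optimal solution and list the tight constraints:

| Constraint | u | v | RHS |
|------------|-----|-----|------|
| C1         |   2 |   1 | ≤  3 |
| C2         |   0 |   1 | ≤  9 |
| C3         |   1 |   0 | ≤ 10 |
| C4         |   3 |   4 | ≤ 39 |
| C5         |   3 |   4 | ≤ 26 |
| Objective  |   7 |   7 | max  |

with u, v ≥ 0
Optimal: u = 0, v = 3
Binding: C1, u ≥ 0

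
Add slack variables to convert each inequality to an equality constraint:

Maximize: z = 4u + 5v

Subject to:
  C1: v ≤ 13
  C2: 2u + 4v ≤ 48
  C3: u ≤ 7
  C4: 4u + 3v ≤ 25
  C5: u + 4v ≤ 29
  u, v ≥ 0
max z = 4u + 5v

s.t.
  v + s1 = 13
  2u + 4v + s2 = 48
  u + s3 = 7
  4u + 3v + s4 = 25
  u + 4v + s5 = 29
  u, v, s1, s2, s3, s4, s5 ≥ 0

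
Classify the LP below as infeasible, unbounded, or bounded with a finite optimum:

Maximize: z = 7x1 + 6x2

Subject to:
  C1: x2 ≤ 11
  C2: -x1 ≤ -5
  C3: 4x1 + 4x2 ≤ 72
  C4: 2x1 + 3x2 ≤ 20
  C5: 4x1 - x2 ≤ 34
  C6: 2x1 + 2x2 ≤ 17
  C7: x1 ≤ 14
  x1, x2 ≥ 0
The point (8.5, 0) satisfies every constraint, so the LP is feasible; the constraints give x1 ≤ 14 and x2 ≤ 11, which with x1, x2 ≥ 0 keep the feasible region inside a bounded box. A feasible, bounded LP attains a finite optimum at a vertex.

Evaluating z = 7x1 + 6x2 at each vertex:
  (5, 0): z = 35
  (8.5, 0): z = 59.5
  (5.5, 3): z = 56.5
  (5, 3.333): z = 55

Bounded optimum: z* = 59.5 at (8.5, 0).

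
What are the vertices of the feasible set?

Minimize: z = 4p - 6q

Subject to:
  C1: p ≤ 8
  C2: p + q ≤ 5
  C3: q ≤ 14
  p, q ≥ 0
Each vertex is the intersection of two constraint boundaries that also satisfies all remaining constraints:
  p = 0 and q = 0 → (0, 0)
  p + q = 5 and q = 0 → (5, 0)
  p + q = 5 and p = 0 → (0, 5)

Vertices: (0, 0), (5, 0), (0, 5)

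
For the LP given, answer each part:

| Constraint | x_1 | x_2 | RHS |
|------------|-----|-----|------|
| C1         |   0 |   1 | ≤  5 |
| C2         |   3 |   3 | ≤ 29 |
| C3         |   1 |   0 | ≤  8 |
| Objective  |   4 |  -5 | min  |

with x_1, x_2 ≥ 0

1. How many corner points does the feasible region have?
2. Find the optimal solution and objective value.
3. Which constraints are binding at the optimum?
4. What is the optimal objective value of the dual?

1. 5
2. x_1 = 0, x_2 = 5, z = -25
3. C1, x_1 ≥ 0
4. -25 (by strong duality, equal to the primal optimum)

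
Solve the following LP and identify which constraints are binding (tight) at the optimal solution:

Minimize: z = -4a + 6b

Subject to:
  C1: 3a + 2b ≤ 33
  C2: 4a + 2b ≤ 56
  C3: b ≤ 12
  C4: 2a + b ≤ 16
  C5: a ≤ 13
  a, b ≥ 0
Optimal: a = 8, b = 0
Binding: C4, b ≥ 0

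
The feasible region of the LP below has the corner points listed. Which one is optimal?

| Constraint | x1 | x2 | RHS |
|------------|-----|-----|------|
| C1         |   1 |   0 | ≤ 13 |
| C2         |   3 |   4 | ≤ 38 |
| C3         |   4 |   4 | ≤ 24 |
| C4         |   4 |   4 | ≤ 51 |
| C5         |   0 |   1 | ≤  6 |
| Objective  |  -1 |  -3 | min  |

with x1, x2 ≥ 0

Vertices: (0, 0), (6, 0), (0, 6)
Evaluating z = -x1 - 3x2 at each vertex:
  (0, 0): z = 0
  (6, 0): z = -6
  (0, 6): z = -18

The smallest value is z = -18, attained at (0, 6).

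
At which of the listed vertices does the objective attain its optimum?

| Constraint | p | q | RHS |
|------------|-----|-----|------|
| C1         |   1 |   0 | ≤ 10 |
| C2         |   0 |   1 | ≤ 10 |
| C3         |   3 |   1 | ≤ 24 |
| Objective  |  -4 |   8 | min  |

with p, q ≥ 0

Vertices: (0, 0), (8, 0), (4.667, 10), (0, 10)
(8, 0) with z = -32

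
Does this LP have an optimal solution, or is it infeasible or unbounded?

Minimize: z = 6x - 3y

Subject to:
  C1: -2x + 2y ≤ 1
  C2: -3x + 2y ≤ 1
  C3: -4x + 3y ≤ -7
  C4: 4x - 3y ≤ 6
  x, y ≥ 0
C4 requires 4x - 3y ≤ 6, while C3 (-4x + 3y ≤ -7) is equivalent to 4x - 3y ≥ 7. Together they would need 7 ≤ 4x - 3y ≤ 6, which is impossible since 7 > 6. No point satisfies all constraints.

The feasible region is empty; the LP is infeasible.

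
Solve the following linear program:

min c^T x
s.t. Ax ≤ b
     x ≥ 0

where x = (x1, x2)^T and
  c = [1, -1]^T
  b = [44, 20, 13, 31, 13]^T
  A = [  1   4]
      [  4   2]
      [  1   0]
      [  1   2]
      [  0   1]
Each vertex is the intersection of two constraint boundaries that also satisfies all remaining constraints:
  x1 = 0 and x2 = 0 → (0, 0)
  4x1 + 2x2 = 20 and x2 = 0 → (5, 0)
  4x1 + 2x2 = 20 and x1 = 0 → (0, 10)

Evaluating z = x1 - x2 at each vertex:
  (0, 0): z = 0
  (5, 0): z = 5
  (0, 10): z = -10

The minimum is at (0, 10) with z = -10.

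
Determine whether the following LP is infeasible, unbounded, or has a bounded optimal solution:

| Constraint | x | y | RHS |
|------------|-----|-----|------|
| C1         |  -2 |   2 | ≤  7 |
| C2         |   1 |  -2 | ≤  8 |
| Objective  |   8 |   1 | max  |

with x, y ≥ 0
Feasible point: (0, 0) satisfies every constraint, so the LP is feasible.
Direction d = (1, 1): for each constraint row a, a·d ≤ 0 —
  (-2)(1) + (2)(1) = 0 ≤ 0
  (1)(1) + (-2)(1) = -1 ≤ 0
and d ≥ 0, so (0, 0) + t·d stays feasible for every t ≥ 0. Along this ray z = 8x + y changes by 9 per unit t, so z → +∞.

Unbounded: there is a feasible ray along which z → +∞.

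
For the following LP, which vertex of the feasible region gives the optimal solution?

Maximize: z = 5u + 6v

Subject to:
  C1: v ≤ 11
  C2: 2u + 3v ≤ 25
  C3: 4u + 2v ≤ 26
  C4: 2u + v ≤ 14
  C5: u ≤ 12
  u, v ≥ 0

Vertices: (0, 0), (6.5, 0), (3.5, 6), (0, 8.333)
(3.5, 6) with z = 53.5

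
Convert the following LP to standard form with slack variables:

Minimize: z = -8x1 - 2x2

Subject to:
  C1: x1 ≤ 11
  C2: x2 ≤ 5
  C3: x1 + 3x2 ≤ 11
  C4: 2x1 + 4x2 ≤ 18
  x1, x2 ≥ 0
min z = -8x1 - 2x2

s.t.
  x1 + s1 = 11
  x2 + s2 = 5
  x1 + 3x2 + s3 = 11
  2x1 + 4x2 + s4 = 18
  x1, x2, s1, s2, s3, s4 ≥ 0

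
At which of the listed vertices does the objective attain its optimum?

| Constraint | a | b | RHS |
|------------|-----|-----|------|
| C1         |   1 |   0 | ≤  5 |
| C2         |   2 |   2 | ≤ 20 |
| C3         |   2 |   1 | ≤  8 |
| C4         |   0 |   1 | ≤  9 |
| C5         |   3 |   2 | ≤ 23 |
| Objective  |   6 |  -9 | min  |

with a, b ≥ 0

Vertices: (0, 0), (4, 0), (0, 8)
Evaluating z = 6a - 9b at each vertex:
  (0, 0): z = 0
  (4, 0): z = 24
  (0, 8): z = -72

The smallest value is z = -72, attained at (0, 8).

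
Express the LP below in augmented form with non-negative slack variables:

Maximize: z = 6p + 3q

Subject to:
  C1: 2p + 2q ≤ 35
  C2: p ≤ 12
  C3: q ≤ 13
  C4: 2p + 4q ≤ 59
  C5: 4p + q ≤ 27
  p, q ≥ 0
max z = 6p + 3q

s.t.
  2p + 2q + s1 = 35
  p + s2 = 12
  q + s3 = 13
  2p + 4q + s4 = 59
  4p + q + s5 = 27
  p, q, s1, s2, s3, s4, s5 ≥ 0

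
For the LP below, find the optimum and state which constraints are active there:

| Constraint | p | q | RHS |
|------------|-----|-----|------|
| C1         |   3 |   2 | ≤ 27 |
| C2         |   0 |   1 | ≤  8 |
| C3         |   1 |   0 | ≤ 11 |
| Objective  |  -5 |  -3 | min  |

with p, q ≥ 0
Optimal: p = 9, q = 0
Binding: C1, q ≥ 0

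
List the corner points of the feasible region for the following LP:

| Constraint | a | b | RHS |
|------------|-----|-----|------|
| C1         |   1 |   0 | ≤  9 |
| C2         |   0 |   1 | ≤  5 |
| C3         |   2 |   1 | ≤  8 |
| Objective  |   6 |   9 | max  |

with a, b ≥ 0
Each vertex is the intersection of two constraint boundaries that also satisfies all remaining constraints:
  a = 0 and b = 0 → (0, 0)
  2a + b = 8 and b = 0 → (4, 0)
  b = 5 and 2a + b = 8 → (1.5, 5)
  b = 5 and a = 0 → (0, 5)

Vertices: (0, 0), (4, 0), (1.5, 5), (0, 5)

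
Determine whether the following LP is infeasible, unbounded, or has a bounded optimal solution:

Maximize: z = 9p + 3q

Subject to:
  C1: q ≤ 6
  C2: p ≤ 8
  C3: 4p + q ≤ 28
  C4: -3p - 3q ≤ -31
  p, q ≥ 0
The point (5.5, 6) satisfies every constraint, so the LP is feasible; the constraints give p ≤ 8 and q ≤ 6, which with p, q ≥ 0 keep the feasible region inside a bounded box. A feasible, bounded LP attains a finite optimum at a vertex.

Evaluating z = 9p + 3q at each vertex:
  (5.889, 4.444): z = 66.33
  (5.5, 6): z = 67.5
  (4.333, 6): z = 57

Bounded optimum: z* = 67.5 at (5.5, 6).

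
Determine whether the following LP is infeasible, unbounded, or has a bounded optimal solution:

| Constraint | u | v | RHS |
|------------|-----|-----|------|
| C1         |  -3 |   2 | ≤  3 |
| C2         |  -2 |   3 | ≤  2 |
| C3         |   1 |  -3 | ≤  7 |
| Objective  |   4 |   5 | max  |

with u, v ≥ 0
Feasible point: (0, 0) satisfies every constraint, so the LP is feasible.
Direction d = (3, 2): for each constraint row a, a·d ≤ 0 —
  (-3)(3) + (2)(2) = -5 ≤ 0
  (-2)(3) + (3)(2) = 0 ≤ 0
  (1)(3) + (-3)(2) = -3 ≤ 0
and d ≥ 0, so (0, 0) + t·d stays feasible for every t ≥ 0. Along this ray z = 4u + 5v changes by 22 per unit t, so z → +∞.

The LP is unbounded; z can be made arbitrarily large.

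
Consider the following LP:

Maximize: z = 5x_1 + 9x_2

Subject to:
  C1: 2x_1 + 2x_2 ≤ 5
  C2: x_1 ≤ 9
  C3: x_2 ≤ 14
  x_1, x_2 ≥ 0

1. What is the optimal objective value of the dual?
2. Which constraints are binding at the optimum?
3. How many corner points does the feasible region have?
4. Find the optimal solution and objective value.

1. 22.5 (by strong duality, equal to the primal optimum)
2. C1, x_1 ≥ 0
3. 3
4. x_1 = 0, x_2 = 2.5, z = 22.5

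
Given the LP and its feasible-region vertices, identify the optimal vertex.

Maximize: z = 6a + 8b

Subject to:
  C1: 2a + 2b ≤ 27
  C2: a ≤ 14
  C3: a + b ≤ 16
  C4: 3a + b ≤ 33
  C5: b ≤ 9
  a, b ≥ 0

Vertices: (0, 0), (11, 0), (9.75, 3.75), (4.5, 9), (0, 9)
Evaluating z = 6a + 8b at each vertex:
  (0, 0): z = 0
  (11, 0): z = 66
  (9.75, 3.75): z = 88.5
  (4.5, 9): z = 99
  (0, 9): z = 72

The largest value is z = 99, attained at (4.5, 9).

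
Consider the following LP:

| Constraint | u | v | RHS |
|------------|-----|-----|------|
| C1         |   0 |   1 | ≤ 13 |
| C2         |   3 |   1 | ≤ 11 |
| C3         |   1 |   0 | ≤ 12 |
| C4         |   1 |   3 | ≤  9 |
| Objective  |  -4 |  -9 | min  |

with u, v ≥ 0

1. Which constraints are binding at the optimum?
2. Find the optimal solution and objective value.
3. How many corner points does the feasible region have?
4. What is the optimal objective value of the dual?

1. C2, C4
2. u = 3, v = 2, z = -30
3. 4
4. -30 (by strong duality, equal to the primal optimum)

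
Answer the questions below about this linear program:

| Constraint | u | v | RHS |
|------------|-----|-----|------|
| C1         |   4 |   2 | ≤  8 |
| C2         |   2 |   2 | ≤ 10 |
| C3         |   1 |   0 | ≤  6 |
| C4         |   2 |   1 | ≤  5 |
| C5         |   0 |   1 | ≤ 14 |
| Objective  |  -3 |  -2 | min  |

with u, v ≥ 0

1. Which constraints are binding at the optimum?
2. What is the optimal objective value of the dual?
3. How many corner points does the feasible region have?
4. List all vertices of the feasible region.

1. C1, u ≥ 0
2. -8 (by strong duality, equal to the primal optimum)
3. 3
4. (0, 0), (2, 0), (0, 4)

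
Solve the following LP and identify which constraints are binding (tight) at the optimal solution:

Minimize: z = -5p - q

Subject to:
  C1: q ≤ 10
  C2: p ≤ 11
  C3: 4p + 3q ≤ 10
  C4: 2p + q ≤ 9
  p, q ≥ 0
Optimal: p = 2.5, q = 0
Slack at optimum:
  C1: slack = 10
  C2: slack = 8.5
  C3: slack = 0 (binding)
  C4: slack = 4
  p ≥ 0: p = 2.5
  q ≥ 0: q = 0 (binding)
Binding constraints: C3, q ≥ 0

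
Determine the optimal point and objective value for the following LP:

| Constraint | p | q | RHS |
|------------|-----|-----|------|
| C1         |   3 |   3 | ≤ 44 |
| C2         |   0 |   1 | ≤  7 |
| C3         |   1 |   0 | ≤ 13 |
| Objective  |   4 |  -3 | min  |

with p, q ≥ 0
p = 0, q = 7, z = -21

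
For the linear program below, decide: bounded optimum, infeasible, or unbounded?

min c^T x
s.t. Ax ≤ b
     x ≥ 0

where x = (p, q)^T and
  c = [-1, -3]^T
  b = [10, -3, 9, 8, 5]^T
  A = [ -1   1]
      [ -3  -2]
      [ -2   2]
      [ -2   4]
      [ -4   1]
Feasible point: (1, 0) satisfies every constraint, so the LP is feasible.
Direction d = (1, 0): for each constraint row a, a·d ≤ 0 —
  (-1)(1) + (1)(0) = -1 ≤ 0
  (-3)(1) + (-2)(0) = -3 ≤ 0
  (-2)(1) + (2)(0) = -2 ≤ 0
  (-2)(1) + (4)(0) = -2 ≤ 0
  (-4)(1) + (1)(0) = -4 ≤ 0
and d ≥ 0, so (1, 0) + t·d stays feasible for every t ≥ 0. Along this ray z = -p - 3q changes by -1 per unit t, so z → −∞.

The LP is unbounded; z can be made arbitrarily small.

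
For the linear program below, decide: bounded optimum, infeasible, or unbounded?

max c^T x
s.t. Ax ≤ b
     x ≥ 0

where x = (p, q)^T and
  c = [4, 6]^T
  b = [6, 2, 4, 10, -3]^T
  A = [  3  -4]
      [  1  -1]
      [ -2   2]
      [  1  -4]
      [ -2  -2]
Feasible point: (0, 2) satisfies every constraint, so the LP is feasible.
Direction d = (1, 1): for each constraint row a, a·d ≤ 0 —
  (3)(1) + (-4)(1) = -1 ≤ 0
  (1)(1) + (-1)(1) = 0 ≤ 0
  (-2)(1) + (2)(1) = 0 ≤ 0
  (1)(1) + (-4)(1) = -3 ≤ 0
  (-2)(1) + (-2)(1) = -4 ≤ 0
and d ≥ 0, so (0, 2) + t·d stays feasible for every t ≥ 0. Along this ray z = 4p + 6q changes by 10 per unit t, so z → +∞.

Unbounded: there is a feasible ray along which z → +∞.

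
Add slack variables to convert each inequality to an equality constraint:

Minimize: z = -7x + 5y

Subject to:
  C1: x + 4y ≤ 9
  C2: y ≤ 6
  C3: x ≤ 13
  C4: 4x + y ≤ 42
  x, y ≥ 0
min z = -7x + 5y

s.t.
  x + 4y + s1 = 9
  y + s2 = 6
  x + s3 = 13
  4x + y + s4 = 42
  x, y, s1, s2, s3, s4 ≥ 0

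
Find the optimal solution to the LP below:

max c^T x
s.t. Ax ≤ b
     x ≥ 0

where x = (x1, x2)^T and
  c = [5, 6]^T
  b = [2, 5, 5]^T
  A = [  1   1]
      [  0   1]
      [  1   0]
x1 = 0, x2 = 2, z = 12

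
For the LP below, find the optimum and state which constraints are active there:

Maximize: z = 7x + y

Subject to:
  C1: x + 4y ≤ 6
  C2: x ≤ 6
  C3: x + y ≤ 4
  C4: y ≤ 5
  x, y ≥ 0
Optimal: x = 4, y = 0
Slack at optimum:
  C1: slack = 2
  C2: slack = 2
  C3: slack = 0 (binding)
  C4: slack = 5
  x ≥ 0: x = 4
  y ≥ 0: y = 0 (binding)
Binding constraints: C3, y ≥ 0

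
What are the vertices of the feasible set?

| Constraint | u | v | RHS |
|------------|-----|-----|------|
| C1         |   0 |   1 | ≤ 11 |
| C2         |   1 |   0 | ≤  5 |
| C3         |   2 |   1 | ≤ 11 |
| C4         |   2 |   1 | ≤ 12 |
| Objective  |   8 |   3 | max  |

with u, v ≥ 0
Each vertex is the intersection of two constraint boundaries that also satisfies all remaining constraints:
  u = 0 and v = 0 → (0, 0)
  u = 5 and v = 0 → (5, 0)
  u = 5 and 2u + v = 11 → (5, 1)
  v = 11 and 2u + v = 11 → (0, 11)

Vertices: (0, 0), (5, 0), (5, 1), (0, 11)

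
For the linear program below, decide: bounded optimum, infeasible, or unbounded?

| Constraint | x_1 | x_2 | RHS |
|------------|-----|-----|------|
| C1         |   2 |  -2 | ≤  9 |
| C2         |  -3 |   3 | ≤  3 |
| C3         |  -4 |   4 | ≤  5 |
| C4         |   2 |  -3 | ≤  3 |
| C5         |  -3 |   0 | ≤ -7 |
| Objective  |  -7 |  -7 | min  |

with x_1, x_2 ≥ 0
Feasible point: (3, 1) satisfies every constraint, so the LP is feasible.
Direction d = (1, 1): for each constraint row a, a·d ≤ 0 —
  (2)(1) + (-2)(1) = 0 ≤ 0
  (-3)(1) + (3)(1) = 0 ≤ 0
  (-4)(1) + (4)(1) = 0 ≤ 0
  (2)(1) + (-3)(1) = -1 ≤ 0
  (-3)(1) + (0)(1) = -3 ≤ 0
and d ≥ 0, so (3, 1) + t·d stays feasible for every t ≥ 0. Along this ray z = -7x_1 - 7x_2 changes by -14 per unit t, so z → −∞.

Unbounded — the objective can decrease without bound over the feasible region.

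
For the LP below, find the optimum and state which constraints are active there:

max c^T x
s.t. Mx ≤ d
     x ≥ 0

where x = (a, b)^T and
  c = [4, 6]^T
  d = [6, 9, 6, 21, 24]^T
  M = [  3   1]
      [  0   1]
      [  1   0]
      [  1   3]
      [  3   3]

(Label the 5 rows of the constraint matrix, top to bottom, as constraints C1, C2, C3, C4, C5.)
Optimal: a = 0, b = 6
Slack at optimum:
  C1: slack = 0 (binding)
  C2: slack = 3
  C3: slack = 6
  C4: slack = 3
  C5: slack = 6
  a ≥ 0: a = 0 (binding)
  b ≥ 0: b = 6
Binding constraints: C1, a ≥ 0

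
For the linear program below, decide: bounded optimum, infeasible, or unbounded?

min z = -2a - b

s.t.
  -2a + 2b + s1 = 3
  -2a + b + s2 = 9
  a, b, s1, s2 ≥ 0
Feasible point: (0, 0) satisfies every constraint, so the LP is feasible.
Direction d = (1, 0): for each constraint row a, a·d ≤ 0 —
  (-2)(1) + (2)(0) = -2 ≤ 0
  (-2)(1) + (1)(0) = -2 ≤ 0
and d ≥ 0, so (0, 0) + t·d stays feasible for every t ≥ 0. Along this ray z = -2a - b changes by -2 per unit t, so z → −∞.

Unbounded — the objective can decrease without bound over the feasible region.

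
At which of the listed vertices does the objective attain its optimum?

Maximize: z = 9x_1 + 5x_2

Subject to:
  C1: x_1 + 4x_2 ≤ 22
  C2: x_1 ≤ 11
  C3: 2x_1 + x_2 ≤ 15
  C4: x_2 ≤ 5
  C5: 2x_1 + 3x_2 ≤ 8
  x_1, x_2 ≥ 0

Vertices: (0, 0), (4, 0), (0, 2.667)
(4, 0) with z = 36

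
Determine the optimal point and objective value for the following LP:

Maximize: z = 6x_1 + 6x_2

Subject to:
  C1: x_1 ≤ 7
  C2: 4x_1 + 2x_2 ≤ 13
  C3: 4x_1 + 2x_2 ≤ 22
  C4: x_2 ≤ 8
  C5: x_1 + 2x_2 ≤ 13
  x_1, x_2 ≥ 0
Each vertex is the intersection of two constraint boundaries that also satisfies all remaining constraints:
  x_1 = 0 and x_2 = 0 → (0, 0)
  4x_1 + 2x_2 = 13 and x_2 = 0 → (3.25, 0)
  4x_1 + 2x_2 = 13 and x_1 + 2x_2 = 13 → (0, 6.5)

Evaluating z = 6x_1 + 6x_2 at each vertex:
  (0, 0): z = 0
  (3.25, 0): z = 19.5
  (0, 6.5): z = 39

The maximum is at (0, 6.5) with z = 39.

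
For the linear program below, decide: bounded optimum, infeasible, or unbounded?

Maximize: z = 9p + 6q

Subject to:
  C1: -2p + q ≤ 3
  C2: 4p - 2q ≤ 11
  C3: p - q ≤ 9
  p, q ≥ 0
Feasible point: (0, 0) satisfies every constraint, so the LP is feasible.
Direction d = (1, 2): for each constraint row a, a·d ≤ 0 —
  (-2)(1) + (1)(2) = 0 ≤ 0
  (4)(1) + (-2)(2) = 0 ≤ 0
  (1)(1) + (-1)(2) = -1 ≤ 0
and d ≥ 0, so (0, 0) + t·d stays feasible for every t ≥ 0. Along this ray z = 9p + 6q changes by 21 per unit t, so z → +∞.

Unbounded: there is a feasible ray along which z → +∞.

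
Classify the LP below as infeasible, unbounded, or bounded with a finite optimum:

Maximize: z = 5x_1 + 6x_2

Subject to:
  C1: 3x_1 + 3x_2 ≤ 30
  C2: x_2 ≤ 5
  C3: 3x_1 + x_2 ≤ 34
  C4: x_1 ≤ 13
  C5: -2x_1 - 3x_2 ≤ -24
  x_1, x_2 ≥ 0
The point (5, 5) satisfies every constraint, so the LP is feasible; the constraints give x_1 ≤ 13 and x_2 ≤ 5, which with x_1, x_2 ≥ 0 keep the feasible region inside a bounded box. A feasible, bounded LP attains a finite optimum at a vertex.

Feasible with finite optimum z* = 55 at (5, 5).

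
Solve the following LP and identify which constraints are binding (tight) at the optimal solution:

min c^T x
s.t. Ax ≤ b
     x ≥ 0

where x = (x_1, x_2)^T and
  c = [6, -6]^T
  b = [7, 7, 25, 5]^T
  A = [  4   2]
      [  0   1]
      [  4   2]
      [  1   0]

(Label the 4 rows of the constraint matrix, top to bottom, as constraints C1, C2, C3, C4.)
Optimal: x_1 = 0, x_2 = 3.5
Slack at optimum:
  C1: slack = 0 (binding)
  C2: slack = 3.5
  C3: slack = 18
  C4: slack = 5
  x_1 ≥ 0: x_1 = 0 (binding)
  x_2 ≥ 0: x_2 = 3.5
Binding constraints: C1, x_1 ≥ 0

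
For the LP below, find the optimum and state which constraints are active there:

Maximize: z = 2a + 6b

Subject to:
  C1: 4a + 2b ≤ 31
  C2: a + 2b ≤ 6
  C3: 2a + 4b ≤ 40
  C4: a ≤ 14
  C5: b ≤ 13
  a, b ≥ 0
Optimal: a = 0, b = 3
Slack at optimum:
  C1: slack = 25
  C2: slack = 0 (binding)
  C3: slack = 28
  C4: slack = 14
  C5: slack = 10
  a ≥ 0: a = 0 (binding)
  b ≥ 0: b = 3
Binding constraints: C2, a ≥ 0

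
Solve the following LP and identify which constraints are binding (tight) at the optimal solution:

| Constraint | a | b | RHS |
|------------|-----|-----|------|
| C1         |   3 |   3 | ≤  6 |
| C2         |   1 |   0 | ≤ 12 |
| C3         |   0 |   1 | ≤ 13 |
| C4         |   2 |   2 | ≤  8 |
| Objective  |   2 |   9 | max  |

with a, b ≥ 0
Optimal: a = 0, b = 2
Slack at optimum:
  C1: slack = 0 (binding)
  C2: slack = 12
  C3: slack = 11
  C4: slack = 4
  a ≥ 0: a = 0 (binding)
  b ≥ 0: b = 2
Binding constraints: C1, a ≥ 0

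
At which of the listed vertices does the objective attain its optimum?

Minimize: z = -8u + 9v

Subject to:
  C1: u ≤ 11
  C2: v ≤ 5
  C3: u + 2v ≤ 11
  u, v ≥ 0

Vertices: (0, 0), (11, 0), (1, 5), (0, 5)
(11, 0) with z = -88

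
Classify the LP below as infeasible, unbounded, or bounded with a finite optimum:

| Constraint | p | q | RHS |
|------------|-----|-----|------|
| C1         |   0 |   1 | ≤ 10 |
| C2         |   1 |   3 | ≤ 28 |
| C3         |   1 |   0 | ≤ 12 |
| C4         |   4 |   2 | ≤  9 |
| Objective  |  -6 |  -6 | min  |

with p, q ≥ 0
The point (0, 4.5) satisfies every constraint, so the LP is feasible; the constraints give p ≤ 12 and q ≤ 10, which with p, q ≥ 0 keep the feasible region inside a bounded box. A feasible, bounded LP attains a finite optimum at a vertex.

Feasible with finite optimum z* = -27 at (0, 4.5).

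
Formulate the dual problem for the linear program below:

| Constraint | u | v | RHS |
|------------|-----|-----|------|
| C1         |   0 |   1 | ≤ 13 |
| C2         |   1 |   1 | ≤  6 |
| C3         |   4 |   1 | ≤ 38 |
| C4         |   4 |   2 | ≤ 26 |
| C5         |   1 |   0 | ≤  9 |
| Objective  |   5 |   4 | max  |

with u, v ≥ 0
Minimize: z = 13y1 + 6y2 + 38y3 + 26y4 + 9y5

Subject to:
  C1: -y2 - 4y3 - 4y4 - y5 ≤ -5
  C2: -y1 - y2 - y3 - 2y4 ≤ -4
  y1, y2, y3, y4, y5 ≥ 0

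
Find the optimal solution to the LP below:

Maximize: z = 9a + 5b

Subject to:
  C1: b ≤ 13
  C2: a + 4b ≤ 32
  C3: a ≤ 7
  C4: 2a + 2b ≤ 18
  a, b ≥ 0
Each vertex is the intersection of two constraint boundaries that also satisfies all remaining constraints:
  a = 0 and b = 0 → (0, 0)
  a = 7 and b = 0 → (7, 0)
  a = 7 and 2a + 2b = 18 → (7, 2)
  a + 4b = 32 and 2a + 2b = 18 → (1.333, 7.667)
  a + 4b = 32 and a = 0 → (0, 8)

Evaluating z = 9a + 5b at each vertex:
  (0, 0): z = 0
  (7, 0): z = 63
  (7, 2): z = 73
  (1.333, 7.667): z = 50.33
  (0, 8): z = 40

The maximum is at (7, 2) with z = 73.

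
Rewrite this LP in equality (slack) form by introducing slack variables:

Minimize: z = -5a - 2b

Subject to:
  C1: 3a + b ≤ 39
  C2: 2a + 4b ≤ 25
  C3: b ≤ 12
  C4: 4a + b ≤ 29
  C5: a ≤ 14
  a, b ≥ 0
min z = -5a - 2b

s.t.
  3a + b + s1 = 39
  2a + 4b + s2 = 25
  b + s3 = 12
  4a + b + s4 = 29
  a + s5 = 14
  a, b, s1, s2, s3, s4, s5 ≥ 0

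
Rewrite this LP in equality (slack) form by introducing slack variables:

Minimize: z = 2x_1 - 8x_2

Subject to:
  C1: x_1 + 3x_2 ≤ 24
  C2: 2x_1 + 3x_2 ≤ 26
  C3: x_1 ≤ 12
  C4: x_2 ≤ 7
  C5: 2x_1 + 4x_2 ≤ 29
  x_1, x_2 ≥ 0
min z = 2x_1 - 8x_2

s.t.
  x_1 + 3x_2 + s1 = 24
  2x_1 + 3x_2 + s2 = 26
  x_1 + s3 = 12
  x_2 + s4 = 7
  2x_1 + 4x_2 + s5 = 29
  x_1, x_2, s1, s2, s3, s4, s5 ≥ 0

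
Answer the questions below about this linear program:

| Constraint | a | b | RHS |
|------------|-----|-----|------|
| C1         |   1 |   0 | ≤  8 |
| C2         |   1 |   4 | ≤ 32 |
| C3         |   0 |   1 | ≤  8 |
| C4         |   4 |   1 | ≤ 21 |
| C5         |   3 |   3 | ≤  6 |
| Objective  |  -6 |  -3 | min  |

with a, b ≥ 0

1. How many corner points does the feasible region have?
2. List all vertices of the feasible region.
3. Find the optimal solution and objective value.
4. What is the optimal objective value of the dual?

1. 3
2. (0, 0), (2, 0), (0, 2)
3. a = 2, b = 0, z = -12
4. -12 (by strong duality, equal to the primal optimum)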